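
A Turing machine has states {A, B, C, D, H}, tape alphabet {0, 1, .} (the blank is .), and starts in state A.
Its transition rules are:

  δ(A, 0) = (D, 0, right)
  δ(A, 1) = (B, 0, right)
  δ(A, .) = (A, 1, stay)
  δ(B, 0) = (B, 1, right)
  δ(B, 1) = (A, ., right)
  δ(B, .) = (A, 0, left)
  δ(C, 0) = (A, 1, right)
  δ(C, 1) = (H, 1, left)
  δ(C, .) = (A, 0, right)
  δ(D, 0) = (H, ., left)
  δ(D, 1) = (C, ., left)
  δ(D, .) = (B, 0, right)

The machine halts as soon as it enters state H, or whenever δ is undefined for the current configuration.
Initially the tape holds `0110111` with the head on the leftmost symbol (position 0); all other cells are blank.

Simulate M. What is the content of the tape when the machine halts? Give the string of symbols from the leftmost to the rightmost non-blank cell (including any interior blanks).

state=A head=0 tape=[0]110111.   (A,0)→(D,0,right)
state=D head=1 tape=0[1]10111.   (D,1)→(C,.,left)
state=C head=0 tape=[0].10111.   (C,0)→(A,1,right)
state=A head=1 tape=1[.]10111.   (A,.)→(A,1,stay)
state=A head=1 tape=1[1]10111.   (A,1)→(B,0,right)
state=B head=2 tape=10[1]0111.   (B,1)→(A,.,right)
state=A head=3 tape=10.[0]111.   (A,0)→(D,0,right)
state=D head=4 tape=10.0[1]11.   (D,1)→(C,.,left)
state=C head=3 tape=10.[0].11.   (C,0)→(A,1,right)
state=A head=4 tape=10.1[.]11.   (A,.)→(A,1,stay)
state=A head=4 tape=10.1[1]11.   (A,1)→(B,0,right)
state=B head=5 tape=10.10[1]1.   (B,1)→(A,.,right)
state=A head=6 tape=10.10.[1].   (A,1)→(B,0,right)
state=B head=7 tape=10.10.0[.]   (B,.)→(A,0,left)
state=A head=6 tape=10.10.[0]0   (A,0)→(D,0,right)
state=D head=7 tape=10.10.0[0]   (D,0)→(H,.,left)
state=H head=6 tape=10.10.[0].
The non-blank tape span at halt is 10.10.0.

10.10.0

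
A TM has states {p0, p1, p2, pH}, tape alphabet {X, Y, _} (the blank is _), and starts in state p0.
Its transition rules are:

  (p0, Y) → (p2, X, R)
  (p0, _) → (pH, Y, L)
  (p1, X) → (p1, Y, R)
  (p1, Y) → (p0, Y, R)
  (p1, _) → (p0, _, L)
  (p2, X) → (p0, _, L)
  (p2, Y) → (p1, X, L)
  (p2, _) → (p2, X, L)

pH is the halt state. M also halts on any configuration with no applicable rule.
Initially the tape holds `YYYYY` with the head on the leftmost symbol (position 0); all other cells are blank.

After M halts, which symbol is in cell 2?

state=p0 head=0 tape=__[Y]YYYY_   (p0,Y)→(p2,X,R)
state=p2 head=1 tape=__X[Y]YYY_   (p2,Y)→(p1,X,L)
state=p1 head=0 tape=__[X]XYYY_   (p1,X)→(p1,Y,R)
state=p1 head=1 tape=__Y[X]YYY_   (p1,X)→(p1,Y,R)
state=p1 head=2 tape=__YY[Y]YY_   (p1,Y)→(p0,Y,R)
state=p0 head=3 tape=__YYY[Y]Y_   (p0,Y)→(p2,X,R)
state=p2 head=4 tape=__YYYX[Y]_   (p2,Y)→(p1,X,L)
state=p1 head=3 tape=__YYY[X]X_   (p1,X)→(p1,Y,R)
state=p1 head=4 tape=__YYYY[X]_   (p1,X)→(p1,Y,R)
state=p1 head=5 tape=__YYYYY[_]   (p1,_)→(p0,_,L)
state=p0 head=4 tape=__YYYY[Y]_   (p0,Y)→(p2,X,R)
state=p2 head=5 tape=__YYYYX[_]   (p2,_)→(p2,X,L)
state=p2 head=4 tape=__YYYY[X]X   (p2,X)→(p0,_,L)
state=p0 head=3 tape=__YYY[Y]_X   (p0,Y)→(p2,X,R)
state=p2 head=4 tape=__YYYX[_]X   (p2,_)→(p2,X,L)
state=p2 head=3 tape=__YYY[X]XX   (p2,X)→(p0,_,L)
state=p0 head=2 tape=__YY[Y]_XX   (p0,Y)→(p2,X,R)
state=p2 head=3 tape=__YYX[_]XX   (p2,_)→(p2,X,L)
state=p2 head=2 tape=__YY[X]XXX   (p2,X)→(p0,_,L)
state=p0 head=1 tape=__Y[Y]_XXX   (p0,Y)→(p2,X,R)
state=p2 head=2 tape=__YX[_]XXX   (p2,_)→(p2,X,L)
state=p2 head=1 tape=__Y[X]XXXX   (p2,X)→(p0,_,L)
state=p0 head=0 tape=__[Y]_XXXX   (p0,Y)→(p2,X,R)
state=p2 head=1 tape=__X[_]XXXX   (p2,_)→(p2,X,L)
state=p2 head=0 tape=__[X]XXXXX   (p2,X)→(p0,_,L)
state=p0 head=-1 tape=_[_]_XXXXX   (p0,_)→(pH,Y,L)
state=pH head=-2 tape=[_]Y_XXXXX
Cell 2 holds X when M halts.

X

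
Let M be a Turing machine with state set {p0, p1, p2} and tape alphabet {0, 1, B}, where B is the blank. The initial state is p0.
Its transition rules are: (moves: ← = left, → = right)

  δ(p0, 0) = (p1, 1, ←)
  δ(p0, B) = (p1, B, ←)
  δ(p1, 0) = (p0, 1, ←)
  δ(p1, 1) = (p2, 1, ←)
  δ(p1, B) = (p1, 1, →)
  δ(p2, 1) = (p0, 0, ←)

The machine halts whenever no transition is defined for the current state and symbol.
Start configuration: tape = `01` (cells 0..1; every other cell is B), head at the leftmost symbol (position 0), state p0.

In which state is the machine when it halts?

p0

p0 | BBB[0]1   read 0 → write 1, move ←, go to p1
p1 | BB[B]11   read B → write 1, move →, go to p1
p1 | BB1[1]1   read 1 → write 1, move ←, go to p2
p2 | BB[1]11   read 1 → write 0, move ←, go to p0
p0 | B[B]011   read B → write B, move ←, go to p1
p1 | [B]B011   read B → write 1, move →, go to p1
p1 | 1[B]011   read B → write 1, move →, go to p1
p1 | 11[0]11   read 0 → write 1, move ←, go to p0
p0 | 1[1]111
No transition is defined for (p0, 1); M halts in state p0.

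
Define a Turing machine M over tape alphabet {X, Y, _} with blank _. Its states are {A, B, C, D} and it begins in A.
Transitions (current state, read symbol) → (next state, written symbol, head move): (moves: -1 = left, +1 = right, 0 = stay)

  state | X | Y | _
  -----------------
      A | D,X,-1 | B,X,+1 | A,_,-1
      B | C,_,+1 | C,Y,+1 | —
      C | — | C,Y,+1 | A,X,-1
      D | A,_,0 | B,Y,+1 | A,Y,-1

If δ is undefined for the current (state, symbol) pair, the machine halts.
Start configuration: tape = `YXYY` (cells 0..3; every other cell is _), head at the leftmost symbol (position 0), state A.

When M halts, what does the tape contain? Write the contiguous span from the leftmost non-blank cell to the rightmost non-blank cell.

X_X_XX

A | [Y]XYY__   read Y → write X, move +1, go to B
B | X[X]YY__   read X → write _, move +1, go to C
C | X_[Y]Y__   read Y → write Y, move +1, go to C
C | X_Y[Y]__   read Y → write Y, move +1, go to C
C | X_YY[_]_   read _ → write X, move -1, go to A
A | X_Y[Y]X_   read Y → write X, move +1, go to B
B | X_YX[X]_   read X → write _, move +1, go to C
C | X_YX_[_]   read _ → write X, move -1, go to A
A | X_YX[_]X   read _ → write _, move -1, go to A
A | X_Y[X]_X   read X → write X, move -1, go to D
D | X_[Y]X_X   read Y → write Y, move +1, go to B
B | X_Y[X]_X   read X → write _, move +1, go to C
C | X_Y_[_]X   read _ → write X, move -1, go to A
A | X_Y[_]XX   read _ → write _, move -1, go to A
A | X_[Y]_XX   read Y → write X, move +1, go to B
B | X_X[_]XX
The non-blank tape span at halt is X_X_XX.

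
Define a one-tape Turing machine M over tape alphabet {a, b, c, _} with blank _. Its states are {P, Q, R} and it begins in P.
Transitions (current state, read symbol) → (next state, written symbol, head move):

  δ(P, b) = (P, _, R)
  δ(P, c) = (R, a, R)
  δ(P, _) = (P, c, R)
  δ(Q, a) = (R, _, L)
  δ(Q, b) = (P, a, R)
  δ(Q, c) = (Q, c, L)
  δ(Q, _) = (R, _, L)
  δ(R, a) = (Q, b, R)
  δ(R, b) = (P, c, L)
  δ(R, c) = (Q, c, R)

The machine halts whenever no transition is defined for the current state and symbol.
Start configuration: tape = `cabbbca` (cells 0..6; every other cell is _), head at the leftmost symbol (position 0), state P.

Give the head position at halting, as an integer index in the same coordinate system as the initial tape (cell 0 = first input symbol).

5

P | [c]abbbca_   read c → write a, move R, go to R
R | a[a]bbbca_   read a → write b, move R, go to Q
Q | ab[b]bbca_   read b → write a, move R, go to P
P | aba[b]bca_   read b → write _, move R, go to P
P | aba_[b]ca_   read b → write _, move R, go to P
P | aba__[c]a_   read c → write a, move R, go to R
R | aba__a[a]_   read a → write b, move R, go to Q
Q | aba__ab[_]   read _ → write _, move L, go to R
R | aba__a[b]_   read b → write c, move L, go to P
P | aba__[a]c_
At halt the head is at cell 5.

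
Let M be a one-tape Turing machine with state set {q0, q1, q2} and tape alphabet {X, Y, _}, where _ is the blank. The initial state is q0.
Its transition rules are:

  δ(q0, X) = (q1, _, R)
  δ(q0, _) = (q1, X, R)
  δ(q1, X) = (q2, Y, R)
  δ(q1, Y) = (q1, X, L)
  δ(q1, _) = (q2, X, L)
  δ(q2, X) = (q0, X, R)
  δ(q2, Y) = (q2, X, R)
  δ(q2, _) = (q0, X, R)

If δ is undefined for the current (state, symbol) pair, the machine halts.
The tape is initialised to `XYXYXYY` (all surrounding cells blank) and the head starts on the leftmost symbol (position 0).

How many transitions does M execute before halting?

7

state=q0 head=0 tape=_[X]YXYXYY   (q0,X)→(q1,_,R)
state=q1 head=1 tape=__[Y]XYXYY   (q1,Y)→(q1,X,L)
state=q1 head=0 tape=_[_]XXYXYY   (q1,_)→(q2,X,L)
state=q2 head=-1 tape=[_]XXXYXYY   (q2,_)→(q0,X,R)
state=q0 head=0 tape=X[X]XXYXYY   (q0,X)→(q1,_,R)
state=q1 head=1 tape=X_[X]XYXYY   (q1,X)→(q2,Y,R)
state=q2 head=2 tape=X_Y[X]YXYY   (q2,X)→(q0,X,R)
state=q0 head=3 tape=X_YX[Y]XYY
M halts after 7 transitions.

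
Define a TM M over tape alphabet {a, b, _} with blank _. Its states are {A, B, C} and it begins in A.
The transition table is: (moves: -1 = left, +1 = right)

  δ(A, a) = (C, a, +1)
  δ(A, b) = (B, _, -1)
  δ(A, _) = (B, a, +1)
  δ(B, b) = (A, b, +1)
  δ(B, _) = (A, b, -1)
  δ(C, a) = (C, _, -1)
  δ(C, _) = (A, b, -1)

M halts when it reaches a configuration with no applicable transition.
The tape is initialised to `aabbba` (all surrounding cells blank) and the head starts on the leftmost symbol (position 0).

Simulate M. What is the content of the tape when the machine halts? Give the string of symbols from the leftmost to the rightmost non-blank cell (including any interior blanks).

ababbbba

A | __[a]abbba   read a → write a, move +1, go to C
C | __a[a]bbba   read a → write _, move -1, go to C
C | __[a]_bbba   read a → write _, move -1, go to C
C | _[_]__bbba   read _ → write b, move -1, go to A
A | [_]b__bbba   read _ → write a, move +1, go to B
B | a[b]__bbba   read b → write b, move +1, go to A
A | ab[_]_bbba   read _ → write a, move +1, go to B
B | aba[_]bbba   read _ → write b, move -1, go to A
A | ab[a]bbbba   read a → write a, move +1, go to C
C | aba[b]bbba
The non-blank tape span at halt is ababbbba.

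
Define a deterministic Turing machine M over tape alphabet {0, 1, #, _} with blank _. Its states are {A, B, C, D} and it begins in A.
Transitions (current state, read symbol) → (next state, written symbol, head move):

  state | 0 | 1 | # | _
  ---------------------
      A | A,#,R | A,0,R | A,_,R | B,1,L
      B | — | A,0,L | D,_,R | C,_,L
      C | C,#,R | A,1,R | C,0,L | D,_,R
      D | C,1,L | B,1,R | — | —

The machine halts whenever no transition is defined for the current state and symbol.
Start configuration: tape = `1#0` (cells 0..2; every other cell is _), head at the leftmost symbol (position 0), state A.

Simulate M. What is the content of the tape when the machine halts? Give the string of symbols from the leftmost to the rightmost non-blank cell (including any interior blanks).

#_101

A | [1]#0__   read 1 → write 0, move R, go to A
A | 0[#]0__   read # → write _, move R, go to A
A | 0_[0]__   read 0 → write #, move R, go to A
A | 0_#[_]_   read _ → write 1, move L, go to B
B | 0_[#]1_   read # → write _, move R, go to D
D | 0__[1]_   read 1 → write 1, move R, go to B
B | 0__1[_]   read _ → write _, move L, go to C
C | 0__[1]_   read 1 → write 1, move R, go to A
A | 0__1[_]   read _ → write 1, move L, go to B
B | 0__[1]1   read 1 → write 0, move L, go to A
A | 0_[_]01   read _ → write 1, move L, go to B
B | 0[_]101   read _ → write _, move L, go to C
C | [0]_101   read 0 → write #, move R, go to C
C | #[_]101   read _ → write _, move R, go to D
D | #_[1]01   read 1 → write 1, move R, go to B
B | #_1[0]1
The non-blank tape span at halt is #_101.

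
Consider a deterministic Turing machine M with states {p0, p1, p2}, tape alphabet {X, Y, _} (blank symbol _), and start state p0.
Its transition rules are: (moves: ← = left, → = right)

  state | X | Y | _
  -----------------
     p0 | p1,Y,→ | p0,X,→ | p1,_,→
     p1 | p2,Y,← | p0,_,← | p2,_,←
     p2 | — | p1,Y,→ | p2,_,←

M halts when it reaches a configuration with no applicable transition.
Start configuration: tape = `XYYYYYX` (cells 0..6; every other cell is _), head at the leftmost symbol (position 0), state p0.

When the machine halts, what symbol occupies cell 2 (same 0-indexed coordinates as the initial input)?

_

p0 | [X]YYYYYX   read X → write Y, move →, go to p1
p1 | Y[Y]YYYYX   read Y → write _, move ←, go to p0
p0 | [Y]_YYYYX   read Y → write X, move →, go to p0
p0 | X[_]YYYYX   read _ → write _, move →, go to p1
p1 | X_[Y]YYYX   read Y → write _, move ←, go to p0
p0 | X[_]_YYYX   read _ → write _, move →, go to p1
p1 | X_[_]YYYX   read _ → write _, move ←, go to p2
p2 | X[_]_YYYX   read _ → write _, move ←, go to p2
p2 | [X]__YYYX
Cell 2 holds _ when M halts.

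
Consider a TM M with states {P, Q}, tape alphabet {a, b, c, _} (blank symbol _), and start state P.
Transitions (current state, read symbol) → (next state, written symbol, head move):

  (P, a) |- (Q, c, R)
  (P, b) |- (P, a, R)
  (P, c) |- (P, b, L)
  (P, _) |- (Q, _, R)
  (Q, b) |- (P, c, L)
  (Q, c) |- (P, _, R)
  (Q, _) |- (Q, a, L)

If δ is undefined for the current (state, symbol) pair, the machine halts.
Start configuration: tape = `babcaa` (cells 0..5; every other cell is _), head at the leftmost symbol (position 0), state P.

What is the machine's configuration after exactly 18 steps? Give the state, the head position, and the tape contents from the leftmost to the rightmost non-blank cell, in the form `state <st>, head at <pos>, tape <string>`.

state Q, head at 2, tape bcaa

state=P head=0 tape=_[b]abcaa   (P,b)→(P,a,R)
state=P head=1 tape=_a[a]bcaa   (P,a)→(Q,c,R)
state=Q head=2 tape=_ac[b]caa   (Q,b)→(P,c,L)
state=P head=1 tape=_a[c]ccaa   (P,c)→(P,b,L)
state=P head=0 tape=_[a]bccaa   (P,a)→(Q,c,R)
state=Q head=1 tape=_c[b]ccaa   (Q,b)→(P,c,L)
state=P head=0 tape=_[c]cccaa   (P,c)→(P,b,L)
state=P head=-1 tape=[_]bcccaa   (P,_)→(Q,_,R)
state=Q head=0 tape=_[b]cccaa   (Q,b)→(P,c,L)
state=P head=-1 tape=[_]ccccaa   (P,_)→(Q,_,R)
state=Q head=0 tape=_[c]cccaa   (Q,c)→(P,_,R)
state=P head=1 tape=__[c]ccaa   (P,c)→(P,b,L)
state=P head=0 tape=_[_]bccaa   (P,_)→(Q,_,R)
state=Q head=1 tape=__[b]ccaa   (Q,b)→(P,c,L)
state=P head=0 tape=_[_]cccaa   (P,_)→(Q,_,R)
state=Q head=1 tape=__[c]ccaa   (Q,c)→(P,_,R)
state=P head=2 tape=___[c]caa   (P,c)→(P,b,L)
state=P head=1 tape=__[_]bcaa   (P,_)→(Q,_,R)
state=Q head=2 tape=___[b]caa
After 18 steps: state Q, head at 2, tape bcaa.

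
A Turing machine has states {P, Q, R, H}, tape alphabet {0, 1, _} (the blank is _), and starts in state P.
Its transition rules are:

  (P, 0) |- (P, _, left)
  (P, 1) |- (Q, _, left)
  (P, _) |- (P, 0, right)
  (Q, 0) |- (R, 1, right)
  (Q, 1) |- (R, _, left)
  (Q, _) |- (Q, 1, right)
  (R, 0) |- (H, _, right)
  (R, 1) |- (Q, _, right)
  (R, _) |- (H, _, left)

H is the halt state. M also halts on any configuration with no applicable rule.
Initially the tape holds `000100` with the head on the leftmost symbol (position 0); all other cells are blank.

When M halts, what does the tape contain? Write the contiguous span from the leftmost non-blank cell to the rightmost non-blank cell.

000001_00

P | ___[0]00100   read 0 → write _, move left, go to P
P | __[_]_00100   read _ → write 0, move right, go to P
P | __0[_]00100   read _ → write 0, move right, go to P
P | __00[0]0100   read 0 → write _, move left, go to P
P | __0[0]_0100   read 0 → write _, move left, go to P
P | __[0]__0100   read 0 → write _, move left, go to P
P | _[_]___0100   read _ → write 0, move right, go to P
P | _0[_]__0100   read _ → write 0, move right, go to P
P | _00[_]_0100   read _ → write 0, move right, go to P
P | _000[_]0100   read _ → write 0, move right, go to P
P | _0000[0]100   read 0 → write _, move left, go to P
P | _000[0]_100   read 0 → write _, move left, go to P
P | _00[0]__100   read 0 → write _, move left, go to P
P | _0[0]___100   read 0 → write _, move left, go to P
P | _[0]____100   read 0 → write _, move left, go to P
P | [_]_____100   read _ → write 0, move right, go to P
P | 0[_]____100   read _ → write 0, move right, go to P
P | 00[_]___100   read _ → write 0, move right, go to P
P | 000[_]__100   read _ → write 0, move right, go to P
P | 0000[_]_100   read _ → write 0, move right, go to P
P | 00000[_]100   read _ → write 0, move right, go to P
P | 000000[1]00   read 1 → write _, move left, go to Q
Q | 00000[0]_00   read 0 → write 1, move right, go to R
R | 000001[_]00   read _ → write _, move left, go to H
H | 00000[1]_00
The non-blank tape span at halt is 000001_00.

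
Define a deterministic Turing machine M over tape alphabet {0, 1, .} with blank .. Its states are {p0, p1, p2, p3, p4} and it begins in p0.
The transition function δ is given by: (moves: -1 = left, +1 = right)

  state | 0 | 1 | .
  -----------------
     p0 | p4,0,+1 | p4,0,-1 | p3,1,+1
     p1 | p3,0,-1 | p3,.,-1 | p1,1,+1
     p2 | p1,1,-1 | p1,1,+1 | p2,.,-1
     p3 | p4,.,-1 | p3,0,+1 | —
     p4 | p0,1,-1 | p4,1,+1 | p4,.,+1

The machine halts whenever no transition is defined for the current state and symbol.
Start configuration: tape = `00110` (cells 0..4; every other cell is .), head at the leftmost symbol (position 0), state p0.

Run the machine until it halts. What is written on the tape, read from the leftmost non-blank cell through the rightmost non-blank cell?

100.111

p0 | ..[0]0110   read 0 → write 0, move +1, go to p4
p4 | ..0[0]110   read 0 → write 1, move -1, go to p0
p0 | ..[0]1110   read 0 → write 0, move +1, go to p4
p4 | ..0[1]110   read 1 → write 1, move +1, go to p4
p4 | ..01[1]10   read 1 → write 1, move +1, go to p4
p4 | ..011[1]0   read 1 → write 1, move +1, go to p4
p4 | ..0111[0]   read 0 → write 1, move -1, go to p0
p0 | ..011[1]1   read 1 → write 0, move -1, go to p4
p4 | ..01[1]01   read 1 → write 1, move +1, go to p4
p4 | ..011[0]1   read 0 → write 1, move -1, go to p0
p0 | ..01[1]11   read 1 → write 0, move -1, go to p4
p4 | ..0[1]011   read 1 → write 1, move +1, go to p4
p4 | ..01[0]11   read 0 → write 1, move -1, go to p0
p0 | ..0[1]111   read 1 → write 0, move -1, go to p4
p4 | ..[0]0111   read 0 → write 1, move -1, go to p0
p0 | .[.]10111   read . → write 1, move +1, go to p3
p3 | .1[1]0111   read 1 → write 0, move +1, go to p3
p3 | .10[0]111   read 0 → write ., move -1, go to p4
p4 | .1[0].111   read 0 → write 1, move -1, go to p0
p0 | .[1]1.111   read 1 → write 0, move -1, go to p4
p4 | [.]01.111   read . → write ., move +1, go to p4
p4 | .[0]1.111   read 0 → write 1, move -1, go to p0
p0 | [.]11.111   read . → write 1, move +1, go to p3
p3 | 1[1]1.111   read 1 → write 0, move +1, go to p3
p3 | 10[1].111   read 1 → write 0, move +1, go to p3
p3 | 100[.]111
The non-blank tape span at halt is 100.111.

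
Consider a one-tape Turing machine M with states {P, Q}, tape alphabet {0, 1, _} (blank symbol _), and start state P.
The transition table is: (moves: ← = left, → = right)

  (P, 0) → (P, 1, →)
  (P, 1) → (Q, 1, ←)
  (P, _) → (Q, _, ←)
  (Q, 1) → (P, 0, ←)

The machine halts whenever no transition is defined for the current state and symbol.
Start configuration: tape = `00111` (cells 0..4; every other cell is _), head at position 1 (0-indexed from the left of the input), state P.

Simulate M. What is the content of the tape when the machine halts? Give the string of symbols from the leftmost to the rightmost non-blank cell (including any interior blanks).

P | _0[0]111   read 0 → write 1, move →, go to P
P | _01[1]11   read 1 → write 1, move ←, go to Q
Q | _0[1]111   read 1 → write 0, move ←, go to P
P | _[0]0111   read 0 → write 1, move →, go to P
P | _1[0]111   read 0 → write 1, move →, go to P
P | _11[1]11   read 1 → write 1, move ←, go to Q
Q | _1[1]111   read 1 → write 0, move ←, go to P
P | _[1]0111   read 1 → write 1, move ←, go to Q
Q | [_]10111
The non-blank tape span at halt is 10111.

10111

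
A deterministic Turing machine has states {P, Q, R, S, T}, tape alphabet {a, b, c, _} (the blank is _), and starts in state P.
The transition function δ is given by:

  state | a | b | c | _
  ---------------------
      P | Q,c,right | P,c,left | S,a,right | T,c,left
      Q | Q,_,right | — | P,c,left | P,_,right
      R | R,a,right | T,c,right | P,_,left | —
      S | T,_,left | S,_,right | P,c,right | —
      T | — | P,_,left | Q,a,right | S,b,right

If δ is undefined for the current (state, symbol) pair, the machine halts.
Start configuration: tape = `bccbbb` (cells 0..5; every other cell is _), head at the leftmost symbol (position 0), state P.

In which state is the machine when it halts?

S

state=P head=0 tape=__[b]ccbbb_   (P,b)→(P,c,left)
state=P head=-1 tape=_[_]cccbbb_   (P,_)→(T,c,left)
state=T head=-2 tape=[_]ccccbbb_   (T,_)→(S,b,right)
state=S head=-1 tape=b[c]cccbbb_   (S,c)→(P,c,right)
state=P head=0 tape=bc[c]ccbbb_   (P,c)→(S,a,right)
state=S head=1 tape=bca[c]cbbb_   (S,c)→(P,c,right)
state=P head=2 tape=bcac[c]bbb_   (P,c)→(S,a,right)
state=S head=3 tape=bcaca[b]bb_   (S,b)→(S,_,right)
state=S head=4 tape=bcaca_[b]b_   (S,b)→(S,_,right)
state=S head=5 tape=bcaca__[b]_   (S,b)→(S,_,right)
state=S head=6 tape=bcaca___[_]
No transition is defined for (S, _); M halts in state S.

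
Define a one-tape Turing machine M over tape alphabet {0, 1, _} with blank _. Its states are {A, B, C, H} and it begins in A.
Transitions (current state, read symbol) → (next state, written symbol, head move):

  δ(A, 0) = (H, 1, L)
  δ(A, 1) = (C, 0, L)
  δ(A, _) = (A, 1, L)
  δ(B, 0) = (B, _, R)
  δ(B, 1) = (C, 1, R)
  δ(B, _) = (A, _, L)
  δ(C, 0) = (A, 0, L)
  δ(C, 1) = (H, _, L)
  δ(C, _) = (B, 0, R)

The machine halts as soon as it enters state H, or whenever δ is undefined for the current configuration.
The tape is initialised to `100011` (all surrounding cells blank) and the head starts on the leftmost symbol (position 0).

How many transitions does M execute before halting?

8

A | _[1]00011   read 1 → write 0, move L, go to C
C | [_]000011   read _ → write 0, move R, go to B
B | 0[0]00011   read 0 → write _, move R, go to B
B | 0_[0]0011   read 0 → write _, move R, go to B
B | 0__[0]011   read 0 → write _, move R, go to B
B | 0___[0]11   read 0 → write _, move R, go to B
B | 0____[1]1   read 1 → write 1, move R, go to C
C | 0____1[1]   read 1 → write _, move L, go to H
H | 0____[1]_
M halts after 8 transitions.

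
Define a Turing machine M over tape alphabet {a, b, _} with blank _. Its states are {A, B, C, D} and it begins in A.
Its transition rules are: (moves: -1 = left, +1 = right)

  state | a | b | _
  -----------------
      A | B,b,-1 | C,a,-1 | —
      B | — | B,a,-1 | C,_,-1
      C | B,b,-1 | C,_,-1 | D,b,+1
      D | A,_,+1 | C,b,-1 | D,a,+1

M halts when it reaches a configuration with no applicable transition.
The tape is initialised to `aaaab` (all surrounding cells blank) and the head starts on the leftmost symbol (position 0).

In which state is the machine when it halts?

A | ______[a]aaab   read a → write b, move -1, go to B
B | _____[_]baaab   read _ → write _, move -1, go to C
C | ____[_]_baaab   read _ → write b, move +1, go to D
D | ____b[_]baaab   read _ → write a, move +1, go to D
D | ____ba[b]aaab   read b → write b, move -1, go to C
C | ____b[a]baaab   read a → write b, move -1, go to B
B | ____[b]bbaaab   read b → write a, move -1, go to B
B | ___[_]abbaaab   read _ → write _, move -1, go to C
C | __[_]_abbaaab   read _ → write b, move +1, go to D
D | __b[_]abbaaab   read _ → write a, move +1, go to D
D | __ba[a]bbaaab   read a → write _, move +1, go to A
A | __ba_[b]baaab   read b → write a, move -1, go to C
C | __ba[_]abaaab   read _ → write b, move +1, go to D
D | __bab[a]baaab   read a → write _, move +1, go to A
A | __bab_[b]aaab   read b → write a, move -1, go to C
C | __bab[_]aaaab   read _ → write b, move +1, go to D
D | __babb[a]aaab   read a → write _, move +1, go to A
A | __babb_[a]aab   read a → write b, move -1, go to B
B | __babb[_]baab   read _ → write _, move -1, go to C
C | __bab[b]_baab   read b → write _, move -1, go to C
C | __ba[b]__baab   read b → write _, move -1, go to C
C | __b[a]___baab   read a → write b, move -1, go to B
B | __[b]b___baab   read b → write a, move -1, go to B
B | _[_]ab___baab   read _ → write _, move -1, go to C
C | [_]_ab___baab   read _ → write b, move +1, go to D
D | b[_]ab___baab   read _ → write a, move +1, go to D
D | ba[a]b___baab   read a → write _, move +1, go to A
A | ba_[b]___baab   read b → write a, move -1, go to C
C | ba[_]a___baab   read _ → write b, move +1, go to D
D | bab[a]___baab   read a → write _, move +1, go to A
A | bab_[_]__baab
No transition is defined for (A, _); M halts in state A.

A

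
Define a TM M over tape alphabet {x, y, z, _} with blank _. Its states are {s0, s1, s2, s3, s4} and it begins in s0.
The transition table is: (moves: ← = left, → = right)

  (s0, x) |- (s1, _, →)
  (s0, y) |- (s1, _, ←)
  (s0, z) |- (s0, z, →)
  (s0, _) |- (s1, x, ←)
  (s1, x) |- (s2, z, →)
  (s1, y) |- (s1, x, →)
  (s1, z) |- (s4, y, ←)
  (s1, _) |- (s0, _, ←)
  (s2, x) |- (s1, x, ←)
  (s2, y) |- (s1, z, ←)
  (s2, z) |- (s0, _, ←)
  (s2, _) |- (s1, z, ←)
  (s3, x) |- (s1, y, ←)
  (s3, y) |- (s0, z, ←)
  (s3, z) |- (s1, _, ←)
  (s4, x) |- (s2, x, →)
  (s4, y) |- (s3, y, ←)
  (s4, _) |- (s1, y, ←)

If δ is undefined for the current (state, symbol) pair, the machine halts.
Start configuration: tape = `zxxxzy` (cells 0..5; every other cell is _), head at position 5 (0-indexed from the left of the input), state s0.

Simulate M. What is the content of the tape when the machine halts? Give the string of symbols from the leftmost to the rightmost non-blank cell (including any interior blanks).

state=s0 head=5 tape=zxxxz[y]   (s0,y)→(s1,_,←)
state=s1 head=4 tape=zxxx[z]_   (s1,z)→(s4,y,←)
state=s4 head=3 tape=zxx[x]y_   (s4,x)→(s2,x,→)
state=s2 head=4 tape=zxxx[y]_   (s2,y)→(s1,z,←)
state=s1 head=3 tape=zxx[x]z_   (s1,x)→(s2,z,→)
state=s2 head=4 tape=zxxz[z]_   (s2,z)→(s0,_,←)
state=s0 head=3 tape=zxx[z]__   (s0,z)→(s0,z,→)
state=s0 head=4 tape=zxxz[_]_   (s0,_)→(s1,x,←)
state=s1 head=3 tape=zxx[z]x_   (s1,z)→(s4,y,←)
state=s4 head=2 tape=zx[x]yx_   (s4,x)→(s2,x,→)
state=s2 head=3 tape=zxx[y]x_   (s2,y)→(s1,z,←)
state=s1 head=2 tape=zx[x]zx_   (s1,x)→(s2,z,→)
state=s2 head=3 tape=zxz[z]x_   (s2,z)→(s0,_,←)
state=s0 head=2 tape=zx[z]_x_   (s0,z)→(s0,z,→)
state=s0 head=3 tape=zxz[_]x_   (s0,_)→(s1,x,←)
state=s1 head=2 tape=zx[z]xx_   (s1,z)→(s4,y,←)
state=s4 head=1 tape=z[x]yxx_   (s4,x)→(s2,x,→)
state=s2 head=2 tape=zx[y]xx_   (s2,y)→(s1,z,←)
state=s1 head=1 tape=z[x]zxx_   (s1,x)→(s2,z,→)
state=s2 head=2 tape=zz[z]xx_   (s2,z)→(s0,_,←)
state=s0 head=1 tape=z[z]_xx_   (s0,z)→(s0,z,→)
state=s0 head=2 tape=zz[_]xx_   (s0,_)→(s1,x,←)
state=s1 head=1 tape=z[z]xxx_   (s1,z)→(s4,y,←)
state=s4 head=0 tape=[z]yxxx_
The non-blank tape span at halt is zyxxx.

zyxxx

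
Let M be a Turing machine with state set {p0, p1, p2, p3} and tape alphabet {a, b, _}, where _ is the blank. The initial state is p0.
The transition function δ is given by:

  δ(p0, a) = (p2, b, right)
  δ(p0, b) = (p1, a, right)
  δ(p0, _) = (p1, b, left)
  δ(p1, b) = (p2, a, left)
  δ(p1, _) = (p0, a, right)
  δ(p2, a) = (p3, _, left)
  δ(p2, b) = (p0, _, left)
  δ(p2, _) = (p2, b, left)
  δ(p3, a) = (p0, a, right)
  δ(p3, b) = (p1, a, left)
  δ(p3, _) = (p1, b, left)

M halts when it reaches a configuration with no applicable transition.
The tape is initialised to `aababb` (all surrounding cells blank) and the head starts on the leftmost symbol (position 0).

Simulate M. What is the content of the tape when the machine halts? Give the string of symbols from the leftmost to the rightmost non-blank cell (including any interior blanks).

state=p0 head=0 tape=___[a]ababb   (p0,a)→(p2,b,right)
state=p2 head=1 tape=___b[a]babb   (p2,a)→(p3,_,left)
state=p3 head=0 tape=___[b]_babb   (p3,b)→(p1,a,left)
state=p1 head=-1 tape=__[_]a_babb   (p1,_)→(p0,a,right)
state=p0 head=0 tape=__a[a]_babb   (p0,a)→(p2,b,right)
state=p2 head=1 tape=__ab[_]babb   (p2,_)→(p2,b,left)
state=p2 head=0 tape=__a[b]bbabb   (p2,b)→(p0,_,left)
state=p0 head=-1 tape=__[a]_bbabb   (p0,a)→(p2,b,right)
state=p2 head=0 tape=__b[_]bbabb   (p2,_)→(p2,b,left)
state=p2 head=-1 tape=__[b]bbbabb   (p2,b)→(p0,_,left)
state=p0 head=-2 tape=_[_]_bbbabb   (p0,_)→(p1,b,left)
state=p1 head=-3 tape=[_]b_bbbabb   (p1,_)→(p0,a,right)
state=p0 head=-2 tape=a[b]_bbbabb   (p0,b)→(p1,a,right)
state=p1 head=-1 tape=aa[_]bbbabb   (p1,_)→(p0,a,right)
state=p0 head=0 tape=aaa[b]bbabb   (p0,b)→(p1,a,right)
state=p1 head=1 tape=aaaa[b]babb   (p1,b)→(p2,a,left)
state=p2 head=0 tape=aaa[a]ababb   (p2,a)→(p3,_,left)
state=p3 head=-1 tape=aa[a]_ababb   (p3,a)→(p0,a,right)
state=p0 head=0 tape=aaa[_]ababb   (p0,_)→(p1,b,left)
state=p1 head=-1 tape=aa[a]bababb
The non-blank tape span at halt is aaabababb.

aaabababb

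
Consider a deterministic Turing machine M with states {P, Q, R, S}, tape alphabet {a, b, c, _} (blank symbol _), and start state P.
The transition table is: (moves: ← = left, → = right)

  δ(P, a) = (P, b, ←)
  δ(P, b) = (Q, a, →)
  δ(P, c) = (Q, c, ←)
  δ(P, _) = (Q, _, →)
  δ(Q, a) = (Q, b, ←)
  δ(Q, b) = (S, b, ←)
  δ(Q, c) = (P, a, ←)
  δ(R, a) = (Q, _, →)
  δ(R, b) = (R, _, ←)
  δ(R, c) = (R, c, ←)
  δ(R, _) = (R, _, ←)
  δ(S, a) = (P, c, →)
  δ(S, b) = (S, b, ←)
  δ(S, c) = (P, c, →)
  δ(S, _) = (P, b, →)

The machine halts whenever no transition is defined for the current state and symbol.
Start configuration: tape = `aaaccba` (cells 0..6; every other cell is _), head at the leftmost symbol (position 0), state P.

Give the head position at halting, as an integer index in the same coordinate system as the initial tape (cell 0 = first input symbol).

state=P head=0 tape=____[a]aaccba   (P,a)→(P,b,←)
state=P head=-1 tape=___[_]baaccba   (P,_)→(Q,_,→)
state=Q head=0 tape=____[b]aaccba   (Q,b)→(S,b,←)
state=S head=-1 tape=___[_]baaccba   (S,_)→(P,b,→)
state=P head=0 tape=___b[b]aaccba   (P,b)→(Q,a,→)
state=Q head=1 tape=___ba[a]accba   (Q,a)→(Q,b,←)
state=Q head=0 tape=___b[a]baccba   (Q,a)→(Q,b,←)
state=Q head=-1 tape=___[b]bbaccba   (Q,b)→(S,b,←)
state=S head=-2 tape=__[_]bbbaccba   (S,_)→(P,b,→)
state=P head=-1 tape=__b[b]bbaccba   (P,b)→(Q,a,→)
state=Q head=0 tape=__ba[b]baccba   (Q,b)→(S,b,←)
state=S head=-1 tape=__b[a]bbaccba   (S,a)→(P,c,→)
state=P head=0 tape=__bc[b]baccba   (P,b)→(Q,a,→)
state=Q head=1 tape=__bca[b]accba   (Q,b)→(S,b,←)
state=S head=0 tape=__bc[a]baccba   (S,a)→(P,c,→)
state=P head=1 tape=__bcc[b]accba   (P,b)→(Q,a,→)
state=Q head=2 tape=__bcca[a]ccba   (Q,a)→(Q,b,←)
state=Q head=1 tape=__bcc[a]bccba   (Q,a)→(Q,b,←)
state=Q head=0 tape=__bc[c]bbccba   (Q,c)→(P,a,←)
state=P head=-1 tape=__b[c]abbccba   (P,c)→(Q,c,←)
state=Q head=-2 tape=__[b]cabbccba   (Q,b)→(S,b,←)
state=S head=-3 tape=_[_]bcabbccba   (S,_)→(P,b,→)
state=P head=-2 tape=_b[b]cabbccba   (P,b)→(Q,a,→)
state=Q head=-1 tape=_ba[c]abbccba   (Q,c)→(P,a,←)
state=P head=-2 tape=_b[a]aabbccba   (P,a)→(P,b,←)
state=P head=-3 tape=_[b]baabbccba   (P,b)→(Q,a,→)
state=Q head=-2 tape=_a[b]aabbccba   (Q,b)→(S,b,←)
state=S head=-3 tape=_[a]baabbccba   (S,a)→(P,c,→)
state=P head=-2 tape=_c[b]aabbccba   (P,b)→(Q,a,→)
state=Q head=-1 tape=_ca[a]abbccba   (Q,a)→(Q,b,←)
state=Q head=-2 tape=_c[a]babbccba   (Q,a)→(Q,b,←)
state=Q head=-3 tape=_[c]bbabbccba   (Q,c)→(P,a,←)
state=P head=-4 tape=[_]abbabbccba   (P,_)→(Q,_,→)
state=Q head=-3 tape=_[a]bbabbccba   (Q,a)→(Q,b,←)
state=Q head=-4 tape=[_]bbbabbccba
At halt the head is at cell -4.

-4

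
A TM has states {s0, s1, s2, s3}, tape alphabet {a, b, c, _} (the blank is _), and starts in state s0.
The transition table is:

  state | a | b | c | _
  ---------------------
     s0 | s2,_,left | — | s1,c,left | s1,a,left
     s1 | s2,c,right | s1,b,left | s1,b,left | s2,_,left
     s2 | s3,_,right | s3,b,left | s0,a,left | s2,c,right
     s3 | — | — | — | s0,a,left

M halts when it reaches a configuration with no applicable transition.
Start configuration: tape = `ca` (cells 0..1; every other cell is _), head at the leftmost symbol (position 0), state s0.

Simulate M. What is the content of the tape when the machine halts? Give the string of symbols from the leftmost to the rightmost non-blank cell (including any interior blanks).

ccbcaa

state=s0 head=0 tape=____[c]a   (s0,c)→(s1,c,left)
state=s1 head=-1 tape=___[_]ca   (s1,_)→(s2,_,left)
state=s2 head=-2 tape=__[_]_ca   (s2,_)→(s2,c,right)
state=s2 head=-1 tape=__c[_]ca   (s2,_)→(s2,c,right)
state=s2 head=0 tape=__cc[c]a   (s2,c)→(s0,a,left)
state=s0 head=-1 tape=__c[c]aa   (s0,c)→(s1,c,left)
state=s1 head=-2 tape=__[c]caa   (s1,c)→(s1,b,left)
state=s1 head=-3 tape=_[_]bcaa   (s1,_)→(s2,_,left)
state=s2 head=-4 tape=[_]_bcaa   (s2,_)→(s2,c,right)
state=s2 head=-3 tape=c[_]bcaa   (s2,_)→(s2,c,right)
state=s2 head=-2 tape=cc[b]caa   (s2,b)→(s3,b,left)
state=s3 head=-3 tape=c[c]bcaa
The non-blank tape span at halt is ccbcaa.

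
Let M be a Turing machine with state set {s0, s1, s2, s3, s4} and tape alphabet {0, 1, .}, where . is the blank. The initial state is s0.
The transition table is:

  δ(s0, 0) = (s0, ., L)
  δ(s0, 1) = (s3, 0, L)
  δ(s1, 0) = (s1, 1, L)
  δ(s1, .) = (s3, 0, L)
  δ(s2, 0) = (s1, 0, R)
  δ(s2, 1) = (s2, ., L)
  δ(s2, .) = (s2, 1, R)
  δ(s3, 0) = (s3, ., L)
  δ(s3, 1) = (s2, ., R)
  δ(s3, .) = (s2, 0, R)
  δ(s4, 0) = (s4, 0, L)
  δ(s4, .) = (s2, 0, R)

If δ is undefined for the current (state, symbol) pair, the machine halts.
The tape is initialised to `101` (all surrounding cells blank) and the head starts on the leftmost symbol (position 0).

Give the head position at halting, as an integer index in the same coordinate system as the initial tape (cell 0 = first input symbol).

-1

state=s0 head=0 tape=...[1]01   (s0,1)→(s3,0,L)
state=s3 head=-1 tape=..[.]001   (s3,.)→(s2,0,R)
state=s2 head=0 tape=..0[0]01   (s2,0)→(s1,0,R)
state=s1 head=1 tape=..00[0]1   (s1,0)→(s1,1,L)
state=s1 head=0 tape=..0[0]11   (s1,0)→(s1,1,L)
state=s1 head=-1 tape=..[0]111   (s1,0)→(s1,1,L)
state=s1 head=-2 tape=.[.]1111   (s1,.)→(s3,0,L)
state=s3 head=-3 tape=[.]01111   (s3,.)→(s2,0,R)
state=s2 head=-2 tape=0[0]1111   (s2,0)→(s1,0,R)
state=s1 head=-1 tape=00[1]111
At halt the head is at cell -1.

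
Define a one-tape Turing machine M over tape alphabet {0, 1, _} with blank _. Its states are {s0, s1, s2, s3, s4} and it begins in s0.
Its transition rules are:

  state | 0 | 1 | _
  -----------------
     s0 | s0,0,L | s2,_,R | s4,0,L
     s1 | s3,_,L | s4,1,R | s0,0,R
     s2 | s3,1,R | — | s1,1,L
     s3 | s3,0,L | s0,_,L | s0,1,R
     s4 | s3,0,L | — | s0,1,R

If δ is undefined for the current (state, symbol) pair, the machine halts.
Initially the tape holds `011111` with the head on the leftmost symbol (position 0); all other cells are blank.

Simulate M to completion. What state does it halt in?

s2

state=s0 head=0 tape=___[0]11111   (s0,0)→(s0,0,L)
state=s0 head=-1 tape=__[_]011111   (s0,_)→(s4,0,L)
state=s4 head=-2 tape=_[_]0011111   (s4,_)→(s0,1,R)
state=s0 head=-1 tape=_1[0]011111   (s0,0)→(s0,0,L)
state=s0 head=-2 tape=_[1]0011111   (s0,1)→(s2,_,R)
state=s2 head=-1 tape=__[0]011111   (s2,0)→(s3,1,R)
state=s3 head=0 tape=__1[0]11111   (s3,0)→(s3,0,L)
state=s3 head=-1 tape=__[1]011111   (s3,1)→(s0,_,L)
state=s0 head=-2 tape=_[_]_011111   (s0,_)→(s4,0,L)
state=s4 head=-3 tape=[_]0_011111   (s4,_)→(s0,1,R)
state=s0 head=-2 tape=1[0]_011111   (s0,0)→(s0,0,L)
state=s0 head=-3 tape=[1]0_011111   (s0,1)→(s2,_,R)
state=s2 head=-2 tape=_[0]_011111   (s2,0)→(s3,1,R)
state=s3 head=-1 tape=_1[_]011111   (s3,_)→(s0,1,R)
state=s0 head=0 tape=_11[0]11111   (s0,0)→(s0,0,L)
state=s0 head=-1 tape=_1[1]011111   (s0,1)→(s2,_,R)
state=s2 head=0 tape=_1_[0]11111   (s2,0)→(s3,1,R)
state=s3 head=1 tape=_1_1[1]1111   (s3,1)→(s0,_,L)
state=s0 head=0 tape=_1_[1]_1111   (s0,1)→(s2,_,R)
state=s2 head=1 tape=_1__[_]1111   (s2,_)→(s1,1,L)
state=s1 head=0 tape=_1_[_]11111   (s1,_)→(s0,0,R)
state=s0 head=1 tape=_1_0[1]1111   (s0,1)→(s2,_,R)
state=s2 head=2 tape=_1_0_[1]111
No transition is defined for (s2, 1); M halts in state s2.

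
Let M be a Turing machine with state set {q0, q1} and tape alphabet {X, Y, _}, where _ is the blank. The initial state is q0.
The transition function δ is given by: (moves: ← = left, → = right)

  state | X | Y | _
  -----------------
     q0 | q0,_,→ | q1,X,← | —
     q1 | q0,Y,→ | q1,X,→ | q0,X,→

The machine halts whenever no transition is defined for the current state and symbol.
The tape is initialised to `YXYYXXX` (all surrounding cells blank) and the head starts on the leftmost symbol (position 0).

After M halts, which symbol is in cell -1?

q0 | _[Y]XYYXXX_   read Y → write X, move ←, go to q1
q1 | [_]XXYYXXX_   read _ → write X, move →, go to q0
q0 | X[X]XYYXXX_   read X → write _, move →, go to q0
q0 | X_[X]YYXXX_   read X → write _, move →, go to q0
q0 | X__[Y]YXXX_   read Y → write X, move ←, go to q1
q1 | X_[_]XYXXX_   read _ → write X, move →, go to q0
q0 | X_X[X]YXXX_   read X → write _, move →, go to q0
q0 | X_X_[Y]XXX_   read Y → write X, move ←, go to q1
q1 | X_X[_]XXXX_   read _ → write X, move →, go to q0
q0 | X_XX[X]XXX_   read X → write _, move →, go to q0
q0 | X_XX_[X]XX_   read X → write _, move →, go to q0
q0 | X_XX__[X]X_   read X → write _, move →, go to q0
q0 | X_XX___[X]_   read X → write _, move →, go to q0
q0 | X_XX____[_]
Cell -1 holds X when M halts.

X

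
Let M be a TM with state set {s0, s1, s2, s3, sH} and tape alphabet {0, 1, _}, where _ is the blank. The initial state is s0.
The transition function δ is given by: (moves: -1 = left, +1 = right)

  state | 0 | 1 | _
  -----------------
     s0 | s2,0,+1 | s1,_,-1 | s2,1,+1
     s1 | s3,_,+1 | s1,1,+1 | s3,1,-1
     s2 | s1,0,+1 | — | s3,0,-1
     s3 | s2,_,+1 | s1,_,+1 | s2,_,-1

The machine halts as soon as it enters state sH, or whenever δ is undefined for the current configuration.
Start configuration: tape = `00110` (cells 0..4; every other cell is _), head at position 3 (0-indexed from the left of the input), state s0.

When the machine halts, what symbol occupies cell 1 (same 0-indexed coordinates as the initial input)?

_

state=s0 head=3 tape=001[1]0_   (s0,1)→(s1,_,-1)
state=s1 head=2 tape=00[1]_0_   (s1,1)→(s1,1,+1)
state=s1 head=3 tape=001[_]0_   (s1,_)→(s3,1,-1)
state=s3 head=2 tape=00[1]10_   (s3,1)→(s1,_,+1)
state=s1 head=3 tape=00_[1]0_   (s1,1)→(s1,1,+1)
state=s1 head=4 tape=00_1[0]_   (s1,0)→(s3,_,+1)
state=s3 head=5 tape=00_1_[_]   (s3,_)→(s2,_,-1)
state=s2 head=4 tape=00_1[_]_   (s2,_)→(s3,0,-1)
state=s3 head=3 tape=00_[1]0_   (s3,1)→(s1,_,+1)
state=s1 head=4 tape=00__[0]_   (s1,0)→(s3,_,+1)
state=s3 head=5 tape=00___[_]   (s3,_)→(s2,_,-1)
state=s2 head=4 tape=00__[_]_   (s2,_)→(s3,0,-1)
state=s3 head=3 tape=00_[_]0_   (s3,_)→(s2,_,-1)
state=s2 head=2 tape=00[_]_0_   (s2,_)→(s3,0,-1)
state=s3 head=1 tape=0[0]0_0_   (s3,0)→(s2,_,+1)
state=s2 head=2 tape=0_[0]_0_   (s2,0)→(s1,0,+1)
state=s1 head=3 tape=0_0[_]0_   (s1,_)→(s3,1,-1)
state=s3 head=2 tape=0_[0]10_   (s3,0)→(s2,_,+1)
state=s2 head=3 tape=0__[1]0_
Cell 1 holds _ when M halts.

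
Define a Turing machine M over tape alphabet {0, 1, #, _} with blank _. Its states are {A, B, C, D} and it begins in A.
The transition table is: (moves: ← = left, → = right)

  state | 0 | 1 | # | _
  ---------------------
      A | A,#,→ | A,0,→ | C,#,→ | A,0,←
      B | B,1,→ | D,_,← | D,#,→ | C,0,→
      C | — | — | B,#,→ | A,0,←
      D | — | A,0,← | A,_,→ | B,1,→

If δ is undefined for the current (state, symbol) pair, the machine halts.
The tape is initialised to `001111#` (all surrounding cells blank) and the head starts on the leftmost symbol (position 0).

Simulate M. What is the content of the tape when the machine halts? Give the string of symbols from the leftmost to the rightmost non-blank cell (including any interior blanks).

state=A head=0 tape=[0]01111#_   (A,0)→(A,#,→)
state=A head=1 tape=#[0]1111#_   (A,0)→(A,#,→)
state=A head=2 tape=##[1]111#_   (A,1)→(A,0,→)
state=A head=3 tape=##0[1]11#_   (A,1)→(A,0,→)
state=A head=4 tape=##00[1]1#_   (A,1)→(A,0,→)
state=A head=5 tape=##000[1]#_   (A,1)→(A,0,→)
state=A head=6 tape=##0000[#]_   (A,#)→(C,#,→)
state=C head=7 tape=##0000#[_]   (C,_)→(A,0,←)
state=A head=6 tape=##0000[#]0   (A,#)→(C,#,→)
state=C head=7 tape=##0000#[0]
The non-blank tape span at halt is ##0000#0.

##0000#0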